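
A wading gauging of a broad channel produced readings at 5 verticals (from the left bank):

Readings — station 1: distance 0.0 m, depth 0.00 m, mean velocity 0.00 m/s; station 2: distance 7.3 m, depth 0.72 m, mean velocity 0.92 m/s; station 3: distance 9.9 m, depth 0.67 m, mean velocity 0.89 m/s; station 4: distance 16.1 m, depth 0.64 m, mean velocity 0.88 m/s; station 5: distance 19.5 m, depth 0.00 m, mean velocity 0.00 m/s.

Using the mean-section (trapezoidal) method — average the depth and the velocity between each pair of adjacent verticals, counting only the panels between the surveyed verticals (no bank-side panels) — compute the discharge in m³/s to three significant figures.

Panel 1-2: Δb = 7.3 m, d̄ = (0.00+0.72)/2 = 0.36, v̄ = (0.00+0.92)/2 = 0.46 → q = 7.3×0.36×0.46 = 1.209 m³/s
Panel 2-3: Δb = 2.6 m, d̄ = (0.72+0.67)/2 = 0.695, v̄ = (0.92+0.89)/2 = 0.905 → q = 2.6×0.695×0.905 = 1.635 m³/s
Panel 3-4: Δb = 6.2 m, d̄ = (0.67+0.64)/2 = 0.655, v̄ = (0.89+0.88)/2 = 0.885 → q = 6.2×0.655×0.885 = 3.594 m³/s
Panel 4-5: Δb = 3.4 m, d̄ = (0.64+0.00)/2 = 0.32, v̄ = (0.88+0.00)/2 = 0.44 → q = 3.4×0.32×0.44 = 0.4787 m³/s
Q = Σ q = 6.917 m³/s

6.92 m³/s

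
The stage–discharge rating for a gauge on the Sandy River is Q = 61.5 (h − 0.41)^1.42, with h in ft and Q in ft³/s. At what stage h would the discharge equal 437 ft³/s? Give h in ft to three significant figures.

h − h₀ = (Q/C)^(1/b) = (437/61.5)^(1/1.42) = 3.979 ft
h = 0.41 + 3.979 = 4.389 ft

4.39 ft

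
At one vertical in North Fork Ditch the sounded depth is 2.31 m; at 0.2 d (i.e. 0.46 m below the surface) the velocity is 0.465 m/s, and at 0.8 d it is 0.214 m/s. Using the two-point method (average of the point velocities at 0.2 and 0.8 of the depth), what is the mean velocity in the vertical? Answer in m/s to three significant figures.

v̄ = (0.465 + 0.214) / 2 = 0.3395 m/s

0.340 m/s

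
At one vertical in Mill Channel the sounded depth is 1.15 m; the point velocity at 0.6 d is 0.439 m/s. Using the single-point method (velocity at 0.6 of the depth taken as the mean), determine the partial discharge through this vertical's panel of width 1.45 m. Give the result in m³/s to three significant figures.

v̄ = v₀.₆ = 0.439 m/s
q = v̄ × d × w = 0.4390 × 1.15 × 1.45 = 0.7320 m³/s

0.732 m³/s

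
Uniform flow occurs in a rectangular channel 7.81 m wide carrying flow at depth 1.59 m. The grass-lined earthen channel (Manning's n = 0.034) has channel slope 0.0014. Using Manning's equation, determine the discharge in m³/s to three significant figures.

A = b·y = 7.81 × 1.59 = 12.42 m²
P = b + 2y = 7.81 + 2×1.59 = 10.99 m
R = A/P = 12.42/10.99 = 1.130 m
Q = (1/n)·A·R^(2/3)·S^(1/2) = (1/0.034) × 12.42 × 1.130^(2/3) × 0.0014^(1/2) = 14.83 m³/s

14.8 m³/s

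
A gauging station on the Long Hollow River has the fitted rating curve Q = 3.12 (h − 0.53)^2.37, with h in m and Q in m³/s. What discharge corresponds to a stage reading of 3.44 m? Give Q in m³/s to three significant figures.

39.2 m³/s

Q = 3.12 × (3.44 − 0.53)^2.37 = 3.12 × 2.91^2.37 = 39.23 m³/s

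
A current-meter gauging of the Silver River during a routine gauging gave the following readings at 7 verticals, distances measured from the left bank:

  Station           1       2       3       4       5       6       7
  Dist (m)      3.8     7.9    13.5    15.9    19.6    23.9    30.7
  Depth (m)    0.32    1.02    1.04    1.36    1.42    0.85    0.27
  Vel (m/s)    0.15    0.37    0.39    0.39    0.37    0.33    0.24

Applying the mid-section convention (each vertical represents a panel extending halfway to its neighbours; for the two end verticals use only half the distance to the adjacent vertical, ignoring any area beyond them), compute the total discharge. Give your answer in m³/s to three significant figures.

9.05 m³/s

w_1 = (7.9 − 3.8)/2 = 2.05 m; q_1 = 0.15 × 0.32 × 2.05 = 0.09840 m³/s
w_2 = (13.5 − 3.8)/2 = 4.85 m; q_2 = 0.37 × 1.02 × 4.85 = 1.830 m³/s
w_3 = (15.9 − 7.9)/2 = 4 m; q_3 = 0.39 × 1.04 × 4 = 1.622 m³/s
w_4 = (19.6 − 13.5)/2 = 3.05 m; q_4 = 0.39 × 1.36 × 3.05 = 1.618 m³/s
w_5 = (23.9 − 15.9)/2 = 4 m; q_5 = 0.37 × 1.42 × 4 = 2.102 m³/s
w_6 = (30.7 − 19.6)/2 = 5.55 m; q_6 = 0.33 × 0.85 × 5.55 = 1.557 m³/s
w_7 = (30.7 − 23.9)/2 = 3.4 m; q_7 = 0.24 × 0.27 × 3.4 = 0.2203 m³/s
Q = Σ qᵢ = 9.048 m³/s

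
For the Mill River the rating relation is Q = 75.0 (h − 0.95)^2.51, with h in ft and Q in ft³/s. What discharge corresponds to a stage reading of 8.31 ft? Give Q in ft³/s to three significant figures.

11200 ft³/s

Q = 75.0 × (8.31 − 0.95)^2.51 = 75.0 × 7.36^2.51 = 11240 ft³/s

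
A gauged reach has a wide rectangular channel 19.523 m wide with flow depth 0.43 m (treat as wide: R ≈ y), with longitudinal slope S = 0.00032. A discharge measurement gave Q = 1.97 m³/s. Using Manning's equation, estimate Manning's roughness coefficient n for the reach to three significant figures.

0.0434

A = b·y = 19.523 × 0.43 = 8.395 m²
Wide channel: R ≈ y = 0.43 m
n = (1/Q)·A·R^(2/3)·S^(1/2) = (1/1.97) × 8.395 × 0.5697 × 0.01789 = 0.04343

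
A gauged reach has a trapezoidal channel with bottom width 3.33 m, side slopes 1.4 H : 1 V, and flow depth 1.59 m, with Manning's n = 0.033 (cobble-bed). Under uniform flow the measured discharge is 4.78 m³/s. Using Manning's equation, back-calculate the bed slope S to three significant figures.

A = (b + z·y)·y = (3.33 + 1.4×1.59)×1.59 = 8.834 m²
P = b + 2y√(1+z²) = 3.33 + 2×1.59×√(1+1.4²) = 8.801 m
R = A/P = 8.834/8.801 = 1.004 m
S = (Q·n / (1·A·R^(2/3)))² = (4.78×0.033 / (1×8.834×1.002))² = 0.0003172

0.000317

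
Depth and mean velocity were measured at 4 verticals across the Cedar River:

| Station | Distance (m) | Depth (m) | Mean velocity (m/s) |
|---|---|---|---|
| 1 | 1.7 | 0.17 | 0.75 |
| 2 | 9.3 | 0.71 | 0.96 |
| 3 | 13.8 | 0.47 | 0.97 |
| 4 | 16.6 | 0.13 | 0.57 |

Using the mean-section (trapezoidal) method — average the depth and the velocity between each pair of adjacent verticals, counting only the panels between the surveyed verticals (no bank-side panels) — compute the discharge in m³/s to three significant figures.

6.07 m³/s

Panel 1-2: Δb = 7.6 m, d̄ = (0.17+0.71)/2 = 0.44, v̄ = (0.75+0.96)/2 = 0.855 → q = 7.6×0.44×0.855 = 2.859 m³/s
Panel 2-3: Δb = 4.5 m, d̄ = (0.71+0.47)/2 = 0.59, v̄ = (0.96+0.97)/2 = 0.965 → q = 4.5×0.59×0.965 = 2.562 m³/s
Panel 3-4: Δb = 2.8 m, d̄ = (0.47+0.13)/2 = 0.3, v̄ = (0.97+0.57)/2 = 0.77 → q = 2.8×0.3×0.77 = 0.6468 m³/s
Q = Σ q = 6.068 m³/s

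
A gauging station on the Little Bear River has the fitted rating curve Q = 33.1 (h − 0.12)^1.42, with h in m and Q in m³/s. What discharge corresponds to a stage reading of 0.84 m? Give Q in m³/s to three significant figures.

20.8 m³/s

Q = 33.1 × (0.84 − 0.12)^1.42 = 33.1 × 0.72^1.42 = 20.76 m³/s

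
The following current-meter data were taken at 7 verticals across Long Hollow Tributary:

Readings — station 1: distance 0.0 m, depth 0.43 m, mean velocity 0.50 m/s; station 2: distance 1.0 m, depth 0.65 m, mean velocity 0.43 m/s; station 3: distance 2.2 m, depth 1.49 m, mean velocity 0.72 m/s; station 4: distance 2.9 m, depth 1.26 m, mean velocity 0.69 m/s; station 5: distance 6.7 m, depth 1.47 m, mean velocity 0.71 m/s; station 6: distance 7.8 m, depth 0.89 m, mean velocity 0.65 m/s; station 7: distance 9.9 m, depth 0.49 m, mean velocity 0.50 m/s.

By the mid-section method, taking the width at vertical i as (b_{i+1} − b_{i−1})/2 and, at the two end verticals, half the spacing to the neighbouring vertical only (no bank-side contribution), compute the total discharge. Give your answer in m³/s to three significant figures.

w_1 = (1.0 − 0.0)/2 = 0.5 m; q_1 = 0.50 × 0.43 × 0.5 = 0.1075 m³/s
w_2 = (2.2 − 0.0)/2 = 1.1 m; q_2 = 0.43 × 0.65 × 1.1 = 0.3075 m³/s
w_3 = (2.9 − 1.0)/2 = 0.95 m; q_3 = 0.72 × 1.49 × 0.95 = 1.019 m³/s
w_4 = (6.7 − 2.2)/2 = 2.25 m; q_4 = 0.69 × 1.26 × 2.25 = 1.956 m³/s
w_5 = (7.8 − 2.9)/2 = 2.45 m; q_5 = 0.71 × 1.47 × 2.45 = 2.557 m³/s
w_6 = (9.9 − 6.7)/2 = 1.6 m; q_6 = 0.65 × 0.89 × 1.6 = 0.9256 m³/s
w_7 = (9.9 − 7.8)/2 = 1.05 m; q_7 = 0.50 × 0.49 × 1.05 = 0.2573 m³/s
Q = Σ qᵢ = 7.130 m³/s

7.13 m³/s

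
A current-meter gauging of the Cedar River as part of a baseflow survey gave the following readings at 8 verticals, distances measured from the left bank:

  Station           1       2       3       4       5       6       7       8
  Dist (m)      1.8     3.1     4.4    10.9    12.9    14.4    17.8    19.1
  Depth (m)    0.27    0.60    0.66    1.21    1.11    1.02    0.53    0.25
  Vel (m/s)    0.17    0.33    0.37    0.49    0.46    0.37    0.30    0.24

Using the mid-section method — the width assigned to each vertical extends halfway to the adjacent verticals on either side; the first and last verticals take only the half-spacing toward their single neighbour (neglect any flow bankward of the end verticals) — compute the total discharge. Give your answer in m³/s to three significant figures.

5.99 m³/s

w_1 = (3.1 − 1.8)/2 = 0.65 m; q_1 = 0.17 × 0.27 × 0.65 = 0.02984 m³/s
w_2 = (4.4 − 1.8)/2 = 1.3 m; q_2 = 0.33 × 0.60 × 1.3 = 0.2574 m³/s
w_3 = (10.9 − 3.1)/2 = 3.9 m; q_3 = 0.37 × 0.66 × 3.9 = 0.9524 m³/s
w_4 = (12.9 − 4.4)/2 = 4.25 m; q_4 = 0.49 × 1.21 × 4.25 = 2.520 m³/s
w_5 = (14.4 − 10.9)/2 = 1.75 m; q_5 = 0.46 × 1.11 × 1.75 = 0.8936 m³/s
w_6 = (17.8 − 12.9)/2 = 2.45 m; q_6 = 0.37 × 1.02 × 2.45 = 0.9246 m³/s
w_7 = (19.1 − 14.4)/2 = 2.35 m; q_7 = 0.30 × 0.53 × 2.35 = 0.3737 m³/s
w_8 = (19.1 − 17.8)/2 = 0.65 m; q_8 = 0.24 × 0.25 × 0.65 = 0.03900 m³/s
Q = Σ qᵢ = 5.990 m³/s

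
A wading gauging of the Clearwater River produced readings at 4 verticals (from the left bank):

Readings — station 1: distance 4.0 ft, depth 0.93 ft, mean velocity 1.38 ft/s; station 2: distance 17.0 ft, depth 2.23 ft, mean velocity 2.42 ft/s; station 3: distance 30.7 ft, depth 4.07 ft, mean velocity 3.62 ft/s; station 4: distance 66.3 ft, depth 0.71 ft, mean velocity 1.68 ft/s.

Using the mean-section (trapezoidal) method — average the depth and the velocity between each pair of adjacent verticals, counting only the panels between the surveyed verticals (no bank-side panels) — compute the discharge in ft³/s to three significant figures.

395 ft³/s

Panel 1-2: Δb = 13 ft, d̄ = (0.93+2.23)/2 = 1.58, v̄ = (1.38+2.42)/2 = 1.9 → q = 13×1.58×1.9 = 39.03 ft³/s
Panel 2-3: Δb = 13.7 ft, d̄ = (2.23+4.07)/2 = 3.15, v̄ = (2.42+3.62)/2 = 3.02 → q = 13.7×3.15×3.02 = 130.3 ft³/s
Panel 3-4: Δb = 35.6 ft, d̄ = (4.07+0.71)/2 = 2.39, v̄ = (3.62+1.68)/2 = 2.65 → q = 35.6×2.39×2.65 = 225.5 ft³/s
Q = Σ q = 394.8 ft³/s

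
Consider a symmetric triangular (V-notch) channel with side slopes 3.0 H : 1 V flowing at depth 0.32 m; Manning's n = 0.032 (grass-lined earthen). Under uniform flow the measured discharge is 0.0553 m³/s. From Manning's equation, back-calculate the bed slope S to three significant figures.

A = z·y² = 3.0×0.32² = 0.3072 m²
P = 2y√(1+z²) = 2×0.32×√(1+3.0²) = 2.024 m
R = A/P = 0.3072/2.024 = 0.1518 m
S = (Q·n / (1·A·R^(2/3)))² = (0.0553×0.032 / (1×0.3072×0.2846))² = 0.0004098

0.000410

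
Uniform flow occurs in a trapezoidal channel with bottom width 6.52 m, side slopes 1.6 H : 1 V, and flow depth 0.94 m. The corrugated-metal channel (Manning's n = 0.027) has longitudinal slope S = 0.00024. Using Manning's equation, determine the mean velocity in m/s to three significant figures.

A = (b + z·y)·y = (6.52 + 1.6×0.94)×0.94 = 7.543 m²
P = b + 2y√(1+z²) = 6.52 + 2×0.94×√(1+1.6²) = 10.07 m
R = A/P = 7.543/10.07 = 0.7492 m
Q = (1/n)·A·R^(2/3)·S^(1/2) = (1/0.027) × 7.543 × 0.7492^(2/3) × 0.00024^(1/2) = 3.570 m³/s
V = Q/A = 3.570/7.543 = 0.4733 m/s

0.473 m/s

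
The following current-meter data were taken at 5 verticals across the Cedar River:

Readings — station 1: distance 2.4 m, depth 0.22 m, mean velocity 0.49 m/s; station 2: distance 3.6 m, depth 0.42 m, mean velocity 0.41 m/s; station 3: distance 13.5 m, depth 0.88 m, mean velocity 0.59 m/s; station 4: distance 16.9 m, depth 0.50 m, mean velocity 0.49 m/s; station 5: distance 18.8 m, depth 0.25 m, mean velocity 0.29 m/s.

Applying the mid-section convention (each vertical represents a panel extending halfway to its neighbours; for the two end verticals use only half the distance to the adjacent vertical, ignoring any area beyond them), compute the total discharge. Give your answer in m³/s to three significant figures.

5.19 m³/s

w_1 = (3.6 − 2.4)/2 = 0.6 m; q_1 = 0.49 × 0.22 × 0.6 = 0.06468 m³/s
w_2 = (13.5 − 2.4)/2 = 5.55 m; q_2 = 0.41 × 0.42 × 5.55 = 0.9557 m³/s
w_3 = (16.9 − 3.6)/2 = 6.65 m; q_3 = 0.59 × 0.88 × 6.65 = 3.453 m³/s
w_4 = (18.8 − 13.5)/2 = 2.65 m; q_4 = 0.49 × 0.50 × 2.65 = 0.6493 m³/s
w_5 = (18.8 − 16.9)/2 = 0.95 m; q_5 = 0.29 × 0.25 × 0.95 = 0.06888 m³/s
Q = Σ qᵢ = 5.191 m³/s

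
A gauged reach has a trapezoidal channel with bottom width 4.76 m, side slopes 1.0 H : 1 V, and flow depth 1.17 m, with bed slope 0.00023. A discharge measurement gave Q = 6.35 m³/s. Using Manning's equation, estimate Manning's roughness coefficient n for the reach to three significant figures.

0.0150

A = (b + z·y)·y = (4.76 + 1.0×1.17)×1.17 = 6.938 m²
P = b + 2y√(1+z²) = 4.76 + 2×1.17×√(1+1.0²) = 8.069 m
R = A/P = 6.938/8.069 = 0.8598 m
n = (1/Q)·A·R^(2/3)·S^(1/2) = (1/6.35) × 6.938 × 0.9042 × 0.01517 = 0.01498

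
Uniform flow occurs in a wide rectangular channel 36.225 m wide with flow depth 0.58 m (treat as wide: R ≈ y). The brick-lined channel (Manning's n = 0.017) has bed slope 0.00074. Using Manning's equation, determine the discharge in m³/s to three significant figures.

A = b·y = 36.225 × 0.58 = 21.01 m²
Wide channel: R ≈ y = 0.58 m
Q = (1/n)·A·R^(2/3)·S^(1/2) = (1/0.017) × 21.01 × 0.5800^(2/3) × 0.00074^(1/2) = 23.38 m³/s

23.4 m³/s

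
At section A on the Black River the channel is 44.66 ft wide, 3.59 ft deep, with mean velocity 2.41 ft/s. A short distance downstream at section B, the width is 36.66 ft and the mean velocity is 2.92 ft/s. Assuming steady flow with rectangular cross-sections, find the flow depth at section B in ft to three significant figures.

Q = A₁V₁ = (44.66×3.59) × 2.41 = 386.4 ft³/s
d₂ = Q/(b₂ V₂) = 386.4/(36.66×2.92) = 3.610 ft

3.61 ft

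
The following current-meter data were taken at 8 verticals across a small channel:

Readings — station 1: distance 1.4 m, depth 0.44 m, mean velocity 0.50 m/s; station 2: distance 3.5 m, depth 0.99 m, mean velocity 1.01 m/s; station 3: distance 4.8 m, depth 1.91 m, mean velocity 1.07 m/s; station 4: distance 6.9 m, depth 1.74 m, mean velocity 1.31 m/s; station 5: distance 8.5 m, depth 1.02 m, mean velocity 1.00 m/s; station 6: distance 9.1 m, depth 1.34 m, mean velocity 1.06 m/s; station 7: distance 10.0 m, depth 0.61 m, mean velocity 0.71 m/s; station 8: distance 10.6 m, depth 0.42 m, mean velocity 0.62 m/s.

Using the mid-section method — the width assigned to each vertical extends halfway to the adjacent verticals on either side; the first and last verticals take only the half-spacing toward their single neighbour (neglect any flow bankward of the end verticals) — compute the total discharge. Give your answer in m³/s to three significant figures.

12.2 m³/s

w_1 = (3.5 − 1.4)/2 = 1.05 m; q_1 = 0.50 × 0.44 × 1.05 = 0.2310 m³/s
w_2 = (4.8 − 1.4)/2 = 1.7 m; q_2 = 1.01 × 0.99 × 1.7 = 1.700 m³/s
w_3 = (6.9 − 3.5)/2 = 1.7 m; q_3 = 1.07 × 1.91 × 1.7 = 3.474 m³/s
w_4 = (8.5 − 4.8)/2 = 1.85 m; q_4 = 1.31 × 1.74 × 1.85 = 4.217 m³/s
w_5 = (9.1 − 6.9)/2 = 1.1 m; q_5 = 1.00 × 1.02 × 1.1 = 1.122 m³/s
w_6 = (10.0 − 8.5)/2 = 0.75 m; q_6 = 1.06 × 1.34 × 0.75 = 1.065 m³/s
w_7 = (10.6 − 9.1)/2 = 0.75 m; q_7 = 0.71 × 0.61 × 0.75 = 0.3248 m³/s
w_8 = (10.6 − 10.0)/2 = 0.3 m; q_8 = 0.62 × 0.42 × 0.3 = 0.07812 m³/s
Q = Σ qᵢ = 12.21 m³/s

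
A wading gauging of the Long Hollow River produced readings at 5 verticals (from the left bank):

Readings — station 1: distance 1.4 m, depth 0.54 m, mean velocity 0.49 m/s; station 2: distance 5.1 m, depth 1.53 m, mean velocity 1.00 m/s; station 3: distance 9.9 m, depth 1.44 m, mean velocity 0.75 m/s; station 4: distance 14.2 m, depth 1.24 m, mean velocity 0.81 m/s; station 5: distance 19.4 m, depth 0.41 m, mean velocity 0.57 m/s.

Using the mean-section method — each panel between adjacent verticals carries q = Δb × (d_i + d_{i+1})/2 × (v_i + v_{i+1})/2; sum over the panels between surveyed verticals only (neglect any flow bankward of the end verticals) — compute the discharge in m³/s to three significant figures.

Panel 1-2: Δb = 3.7 m, d̄ = (0.54+1.53)/2 = 1.035, v̄ = (0.49+1.00)/2 = 0.745 → q = 3.7×1.035×0.745 = 2.853 m³/s
Panel 2-3: Δb = 4.8 m, d̄ = (1.53+1.44)/2 = 1.485, v̄ = (1.00+0.75)/2 = 0.875 → q = 4.8×1.485×0.875 = 6.237 m³/s
Panel 3-4: Δb = 4.3 m, d̄ = (1.44+1.24)/2 = 1.34, v̄ = (0.75+0.81)/2 = 0.78 → q = 4.3×1.34×0.78 = 4.494 m³/s
Panel 4-5: Δb = 5.2 m, d̄ = (1.24+0.41)/2 = 0.825, v̄ = (0.81+0.57)/2 = 0.69 → q = 5.2×0.825×0.69 = 2.960 m³/s
Q = Σ q = 16.54 m³/s

16.5 m³/s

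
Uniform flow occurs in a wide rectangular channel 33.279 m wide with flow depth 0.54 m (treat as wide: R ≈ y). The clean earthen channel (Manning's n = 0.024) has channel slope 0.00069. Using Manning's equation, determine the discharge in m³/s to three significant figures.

A = b·y = 33.279 × 0.54 = 17.97 m²
Wide channel: R ≈ y = 0.54 m
Q = (1/n)·A·R^(2/3)·S^(1/2) = (1/0.024) × 17.97 × 0.5400^(2/3) × 0.00069^(1/2) = 13.04 m³/s

13.0 m³/s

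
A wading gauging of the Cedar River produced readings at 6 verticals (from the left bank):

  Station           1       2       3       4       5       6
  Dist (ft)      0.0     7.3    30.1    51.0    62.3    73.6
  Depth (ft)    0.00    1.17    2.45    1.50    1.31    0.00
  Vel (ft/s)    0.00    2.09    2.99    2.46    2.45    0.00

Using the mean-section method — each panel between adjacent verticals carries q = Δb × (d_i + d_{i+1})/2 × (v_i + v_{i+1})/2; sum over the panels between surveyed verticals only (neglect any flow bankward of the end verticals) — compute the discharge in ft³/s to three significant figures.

Panel 1-2: Δb = 7.3 ft, d̄ = (0.00+1.17)/2 = 0.585, v̄ = (0.00+2.09)/2 = 1.045 → q = 7.3×0.585×1.045 = 4.463 ft³/s
Panel 2-3: Δb = 22.8 ft, d̄ = (1.17+2.45)/2 = 1.81, v̄ = (2.09+2.99)/2 = 2.54 → q = 22.8×1.81×2.54 = 104.8 ft³/s
Panel 3-4: Δb = 20.9 ft, d̄ = (2.45+1.50)/2 = 1.975, v̄ = (2.99+2.46)/2 = 2.725 → q = 20.9×1.975×2.725 = 112.5 ft³/s
Panel 4-5: Δb = 11.3 ft, d̄ = (1.50+1.31)/2 = 1.405, v̄ = (2.46+2.45)/2 = 2.455 → q = 11.3×1.405×2.455 = 38.98 ft³/s
Panel 5-6: Δb = 11.3 ft, d̄ = (1.31+0.00)/2 = 0.655, v̄ = (2.45+0.00)/2 = 1.225 → q = 11.3×0.655×1.225 = 9.067 ft³/s
Q = Σ q = 269.8 ft³/s

270 ft³/s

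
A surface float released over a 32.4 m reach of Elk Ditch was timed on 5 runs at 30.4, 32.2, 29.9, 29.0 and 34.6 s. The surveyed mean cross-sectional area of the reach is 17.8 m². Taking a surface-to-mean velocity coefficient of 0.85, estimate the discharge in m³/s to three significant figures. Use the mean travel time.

t̄ = (30.4 + 32.2 + 29.9 + 29.0 + 34.6) / 5 = 31.22 s
v_surface = L / t̄ = 32.4 / 31.22 = 1.038 m/s
v_mean = 0.85 × 1.038 = 0.8821 m/s
Q = A × v_mean = 17.8 × 0.8821 = 15.70 m³/s

15.7 m³/s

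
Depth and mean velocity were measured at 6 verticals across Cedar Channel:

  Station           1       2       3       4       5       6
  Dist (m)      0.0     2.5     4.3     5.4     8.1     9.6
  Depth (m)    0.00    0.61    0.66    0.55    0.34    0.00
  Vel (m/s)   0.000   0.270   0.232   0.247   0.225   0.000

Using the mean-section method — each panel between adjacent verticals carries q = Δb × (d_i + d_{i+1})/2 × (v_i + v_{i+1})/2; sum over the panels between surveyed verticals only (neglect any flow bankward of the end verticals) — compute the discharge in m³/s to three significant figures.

Panel 1-2: Δb = 2.5 m, d̄ = (0.00+0.61)/2 = 0.305, v̄ = (0.000+0.270)/2 = 0.135 → q = 2.5×0.305×0.135 = 0.1029 m³/s
Panel 2-3: Δb = 1.8 m, d̄ = (0.61+0.66)/2 = 0.635, v̄ = (0.270+0.232)/2 = 0.251 → q = 1.8×0.635×0.251 = 0.2869 m³/s
Panel 3-4: Δb = 1.1 m, d̄ = (0.66+0.55)/2 = 0.605, v̄ = (0.232+0.247)/2 = 0.2395 → q = 1.1×0.605×0.2395 = 0.1594 m³/s
Panel 4-5: Δb = 2.7 m, d̄ = (0.55+0.34)/2 = 0.445, v̄ = (0.247+0.225)/2 = 0.236 → q = 2.7×0.445×0.236 = 0.2836 m³/s
Panel 5-6: Δb = 1.5 m, d̄ = (0.34+0.00)/2 = 0.17, v̄ = (0.225+0.000)/2 = 0.1125 → q = 1.5×0.17×0.1125 = 0.02869 m³/s
Q = Σ q = 0.8615 m³/s

0.861 m³/s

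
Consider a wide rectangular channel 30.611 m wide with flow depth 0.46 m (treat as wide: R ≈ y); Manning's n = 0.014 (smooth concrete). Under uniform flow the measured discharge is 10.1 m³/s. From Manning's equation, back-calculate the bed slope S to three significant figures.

0.000284

A = b·y = 30.611 × 0.46 = 14.08 m²
Wide channel: R ≈ y = 0.46 m
S = (Q·n / (1·A·R^(2/3)))² = (10.1×0.014 / (1×14.08×0.5959))² = 0.0002840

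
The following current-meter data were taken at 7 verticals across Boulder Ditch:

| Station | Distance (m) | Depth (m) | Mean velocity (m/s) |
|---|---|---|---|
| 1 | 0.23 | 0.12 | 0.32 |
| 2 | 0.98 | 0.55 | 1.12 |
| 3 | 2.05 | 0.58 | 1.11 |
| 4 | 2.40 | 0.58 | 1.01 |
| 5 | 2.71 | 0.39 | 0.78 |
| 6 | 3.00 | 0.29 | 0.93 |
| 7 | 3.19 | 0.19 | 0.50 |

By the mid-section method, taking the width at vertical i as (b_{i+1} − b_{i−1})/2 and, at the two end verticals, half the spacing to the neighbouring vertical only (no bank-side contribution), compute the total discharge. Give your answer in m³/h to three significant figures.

5010 m³/h

w_1 = (0.98 − 0.23)/2 = 0.375 m; q_1 = 0.32 × 0.12 × 0.375 = 0.01440 m³/s
w_2 = (2.05 − 0.23)/2 = 0.91 m; q_2 = 1.12 × 0.55 × 0.91 = 0.5606 m³/s
w_3 = (2.40 − 0.98)/2 = 0.71 m; q_3 = 1.11 × 0.58 × 0.71 = 0.4571 m³/s
w_4 = (2.71 − 2.05)/2 = 0.33 m; q_4 = 1.01 × 0.58 × 0.33 = 0.1933 m³/s
w_5 = (3.00 − 2.40)/2 = 0.3 m; q_5 = 0.78 × 0.39 × 0.3 = 0.09126 m³/s
w_6 = (3.19 − 2.71)/2 = 0.24 m; q_6 = 0.93 × 0.29 × 0.24 = 0.06473 m³/s
w_7 = (3.19 − 3.00)/2 = 0.095 m; q_7 = 0.50 × 0.19 × 0.095 = 0.009025 m³/s
Q = Σ qᵢ = 1.390 m³/s
= 1.390 × 3600 = 5005 m³/h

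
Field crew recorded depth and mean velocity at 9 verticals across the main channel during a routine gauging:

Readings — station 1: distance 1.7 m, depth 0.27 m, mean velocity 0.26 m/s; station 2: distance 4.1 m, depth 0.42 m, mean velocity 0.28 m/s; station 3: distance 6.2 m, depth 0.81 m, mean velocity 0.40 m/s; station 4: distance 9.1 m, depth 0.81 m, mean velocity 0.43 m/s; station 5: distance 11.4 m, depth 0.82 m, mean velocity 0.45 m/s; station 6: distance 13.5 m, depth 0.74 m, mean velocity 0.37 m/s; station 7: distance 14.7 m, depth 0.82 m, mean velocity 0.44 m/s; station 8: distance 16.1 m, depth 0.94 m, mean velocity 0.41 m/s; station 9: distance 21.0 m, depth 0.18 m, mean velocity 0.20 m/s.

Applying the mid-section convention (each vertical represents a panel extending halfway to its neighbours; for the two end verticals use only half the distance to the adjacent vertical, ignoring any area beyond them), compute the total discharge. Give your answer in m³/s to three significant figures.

w_1 = (4.1 − 1.7)/2 = 1.2 m; q_1 = 0.26 × 0.27 × 1.2 = 0.08424 m³/s
w_2 = (6.2 − 1.7)/2 = 2.25 m; q_2 = 0.28 × 0.42 × 2.25 = 0.2646 m³/s
w_3 = (9.1 − 4.1)/2 = 2.5 m; q_3 = 0.40 × 0.81 × 2.5 = 0.8100 m³/s
w_4 = (11.4 − 6.2)/2 = 2.6 m; q_4 = 0.43 × 0.81 × 2.6 = 0.9056 m³/s
w_5 = (13.5 − 9.1)/2 = 2.2 m; q_5 = 0.45 × 0.82 × 2.2 = 0.8118 m³/s
w_6 = (14.7 − 11.4)/2 = 1.65 m; q_6 = 0.37 × 0.74 × 1.65 = 0.4518 m³/s
w_7 = (16.1 − 13.5)/2 = 1.3 m; q_7 = 0.44 × 0.82 × 1.3 = 0.4690 m³/s
w_8 = (21.0 − 14.7)/2 = 3.15 m; q_8 = 0.41 × 0.94 × 3.15 = 1.214 m³/s
w_9 = (21.0 − 16.1)/2 = 2.45 m; q_9 = 0.20 × 0.18 × 2.45 = 0.08820 m³/s
Q = Σ qᵢ = 5.099 m³/s

5.10 m³/s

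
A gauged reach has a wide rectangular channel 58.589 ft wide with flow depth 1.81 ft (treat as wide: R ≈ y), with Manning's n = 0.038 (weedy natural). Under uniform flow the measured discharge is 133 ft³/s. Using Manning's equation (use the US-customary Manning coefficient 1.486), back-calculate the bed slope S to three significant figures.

A = b·y = 58.589 × 1.81 = 106.0 ft²
Wide channel: R ≈ y = 1.81 ft
S = (Q·n / (1.486·A·R^(2/3)))² = (133×0.038 / (1.486×106.0×1.485))² = 0.0004663

0.000466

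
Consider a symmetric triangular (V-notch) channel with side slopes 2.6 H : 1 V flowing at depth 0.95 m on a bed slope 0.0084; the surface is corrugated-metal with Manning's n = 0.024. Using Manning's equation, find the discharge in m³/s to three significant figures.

5.21 m³/s

A = z·y² = 2.6×0.95² = 2.347 m²
P = 2y√(1+z²) = 2×0.95×√(1+2.6²) = 5.293 m
R = A/P = 2.347/5.293 = 0.4433 m
Q = (1/n)·A·R^(2/3)·S^(1/2) = (1/0.024) × 2.347 × 0.4433^(2/3) × 0.0084^(1/2) = 5.210 m³/s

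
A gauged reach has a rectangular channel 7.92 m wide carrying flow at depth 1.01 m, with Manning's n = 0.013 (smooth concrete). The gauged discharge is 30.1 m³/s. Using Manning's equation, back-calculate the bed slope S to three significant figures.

0.00320

A = b·y = 7.92 × 1.01 = 7.999 m²
P = b + 2y = 7.92 + 2×1.01 = 9.940 m
R = A/P = 7.999/9.940 = 0.8047 m
S = (Q·n / (1·A·R^(2/3)))² = (30.1×0.013 / (1×7.999×0.8652))² = 0.003197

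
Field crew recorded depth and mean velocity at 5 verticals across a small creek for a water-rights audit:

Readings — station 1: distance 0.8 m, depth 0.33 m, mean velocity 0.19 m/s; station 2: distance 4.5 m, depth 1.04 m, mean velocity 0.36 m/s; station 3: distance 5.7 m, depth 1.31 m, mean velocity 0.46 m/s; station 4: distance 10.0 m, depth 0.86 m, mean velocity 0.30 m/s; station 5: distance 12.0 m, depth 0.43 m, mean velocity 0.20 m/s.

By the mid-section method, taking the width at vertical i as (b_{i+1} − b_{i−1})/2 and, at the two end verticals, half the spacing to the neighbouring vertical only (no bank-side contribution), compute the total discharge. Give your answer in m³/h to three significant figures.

12900 m³/h

w_1 = (4.5 − 0.8)/2 = 1.85 m; q_1 = 0.19 × 0.33 × 1.85 = 0.1160 m³/s
w_2 = (5.7 − 0.8)/2 = 2.45 m; q_2 = 0.36 × 1.04 × 2.45 = 0.9173 m³/s
w_3 = (10.0 − 4.5)/2 = 2.75 m; q_3 = 0.46 × 1.31 × 2.75 = 1.657 m³/s
w_4 = (12.0 − 5.7)/2 = 3.15 m; q_4 = 0.30 × 0.86 × 3.15 = 0.8127 m³/s
w_5 = (12.0 − 10.0)/2 = 1 m; q_5 = 0.20 × 0.43 × 1 = 0.08600 m³/s
Q = Σ qᵢ = 3.589 m³/s
= 3.589 × 3600 = 12920 m³/h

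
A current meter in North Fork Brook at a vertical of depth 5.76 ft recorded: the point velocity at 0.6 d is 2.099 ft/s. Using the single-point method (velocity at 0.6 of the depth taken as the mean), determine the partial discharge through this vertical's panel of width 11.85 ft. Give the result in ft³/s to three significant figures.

143 ft³/s

v̄ = v₀.₆ = 2.099 ft/s
q = v̄ × d × w = 2.099 × 5.76 × 11.85 = 143.3 ft³/s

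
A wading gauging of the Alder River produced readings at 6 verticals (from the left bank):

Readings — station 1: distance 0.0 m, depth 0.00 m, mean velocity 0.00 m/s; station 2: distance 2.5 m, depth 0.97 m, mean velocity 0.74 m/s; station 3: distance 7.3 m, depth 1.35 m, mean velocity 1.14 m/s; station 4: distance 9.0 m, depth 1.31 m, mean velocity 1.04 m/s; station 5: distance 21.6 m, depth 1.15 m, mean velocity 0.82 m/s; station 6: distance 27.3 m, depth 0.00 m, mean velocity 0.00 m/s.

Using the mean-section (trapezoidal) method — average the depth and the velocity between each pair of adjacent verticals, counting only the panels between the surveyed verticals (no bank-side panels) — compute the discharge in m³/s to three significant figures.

Panel 1-2: Δb = 2.5 m, d̄ = (0.00+0.97)/2 = 0.485, v̄ = (0.00+0.74)/2 = 0.37 → q = 2.5×0.485×0.37 = 0.4486 m³/s
Panel 2-3: Δb = 4.8 m, d̄ = (0.97+1.35)/2 = 1.16, v̄ = (0.74+1.14)/2 = 0.94 → q = 4.8×1.16×0.94 = 5.234 m³/s
Panel 3-4: Δb = 1.7 m, d̄ = (1.35+1.31)/2 = 1.33, v̄ = (1.14+1.04)/2 = 1.09 → q = 1.7×1.33×1.09 = 2.464 m³/s
Panel 4-5: Δb = 12.6 m, d̄ = (1.31+1.15)/2 = 1.23, v̄ = (1.04+0.82)/2 = 0.93 → q = 12.6×1.23×0.93 = 14.41 m³/s
Panel 5-6: Δb = 5.7 m, d̄ = (1.15+0.00)/2 = 0.575, v̄ = (0.82+0.00)/2 = 0.41 → q = 5.7×0.575×0.41 = 1.344 m³/s
Q = Σ q = 23.90 m³/s

23.9 m³/s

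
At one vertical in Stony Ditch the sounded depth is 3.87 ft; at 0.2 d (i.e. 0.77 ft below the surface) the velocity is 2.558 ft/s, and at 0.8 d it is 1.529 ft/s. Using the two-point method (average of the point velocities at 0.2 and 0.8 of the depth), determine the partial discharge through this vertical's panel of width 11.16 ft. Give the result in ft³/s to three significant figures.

88.3 ft³/s

v̄ = (2.558 + 1.529) / 2 = 2.044 ft/s
q = v̄ × d × w = 2.044 × 3.87 × 11.16 = 88.26 ft³/s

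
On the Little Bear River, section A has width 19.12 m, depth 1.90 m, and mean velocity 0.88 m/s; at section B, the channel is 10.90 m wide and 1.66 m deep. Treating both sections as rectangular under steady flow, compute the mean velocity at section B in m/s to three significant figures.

1.77 m/s

Q = A₁V₁ = (19.12×1.90) × 0.88 = 31.97 m³/s
A₂ = 10.90 × 1.66 = 18.09 m²
V₂ = Q/A₂ = 31.97/18.09 = 1.767 m/s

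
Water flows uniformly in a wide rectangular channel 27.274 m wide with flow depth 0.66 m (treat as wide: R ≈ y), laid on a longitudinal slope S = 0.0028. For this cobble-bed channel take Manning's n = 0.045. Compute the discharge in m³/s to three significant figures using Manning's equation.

16.0 m³/s

A = b·y = 27.274 × 0.66 = 18.00 m²
Wide channel: R ≈ y = 0.66 m
Q = (1/n)·A·R^(2/3)·S^(1/2) = (1/0.045) × 18.00 × 0.6600^(2/3) × 0.0028^(1/2) = 16.05 m³/s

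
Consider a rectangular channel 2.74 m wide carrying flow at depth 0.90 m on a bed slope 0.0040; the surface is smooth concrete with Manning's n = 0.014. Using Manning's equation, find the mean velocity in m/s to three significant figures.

A = b·y = 2.74 × 0.90 = 2.466 m²
P = b + 2y = 2.74 + 2×0.90 = 4.540 m
R = A/P = 2.466/4.540 = 0.5432 m
Q = (1/n)·A·R^(2/3)·S^(1/2) = (1/0.014) × 2.466 × 0.5432^(2/3) × 0.0040^(1/2) = 7.416 m³/s
V = Q/A = 7.416/2.466 = 3.007 m/s

3.01 m/s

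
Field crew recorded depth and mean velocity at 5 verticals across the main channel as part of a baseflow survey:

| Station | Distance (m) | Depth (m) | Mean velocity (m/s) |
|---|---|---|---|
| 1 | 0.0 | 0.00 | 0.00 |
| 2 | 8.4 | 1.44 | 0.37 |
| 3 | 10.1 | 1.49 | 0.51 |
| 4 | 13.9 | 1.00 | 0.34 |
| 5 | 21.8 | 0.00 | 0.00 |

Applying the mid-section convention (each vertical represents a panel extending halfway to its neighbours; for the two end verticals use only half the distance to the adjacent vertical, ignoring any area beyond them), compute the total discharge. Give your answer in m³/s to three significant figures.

6.77 m³/s

w_2 = (10.1 − 0.0)/2 = 5.05 m; q_2 = 0.37 × 1.44 × 5.05 = 2.691 m³/s
w_3 = (13.9 − 8.4)/2 = 2.75 m; q_3 = 0.51 × 1.49 × 2.75 = 2.090 m³/s
w_4 = (21.8 − 10.1)/2 = 5.85 m; q_4 = 0.34 × 1.00 × 5.85 = 1.989 m³/s
Stations 1, 5 contribute zero (depth or velocity is 0).
Q = Σ qᵢ = 6.769 m³/s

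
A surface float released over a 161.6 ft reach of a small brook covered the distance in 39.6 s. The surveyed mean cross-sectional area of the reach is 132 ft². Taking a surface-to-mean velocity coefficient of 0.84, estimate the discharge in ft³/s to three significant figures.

452 ft³/s

v_surface = L / t̄ = 161.6 / 39.6 = 4.081 ft/s
v_mean = 0.84 × 4.081 = 3.428 ft/s
Q = A × v_mean = 132 × 3.428 = 452.5 ft³/s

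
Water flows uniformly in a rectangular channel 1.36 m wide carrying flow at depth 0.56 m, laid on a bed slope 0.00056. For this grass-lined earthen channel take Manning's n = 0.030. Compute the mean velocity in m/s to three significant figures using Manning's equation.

A = b·y = 1.36 × 0.56 = 0.7616 m²
P = b + 2y = 1.36 + 2×0.56 = 2.480 m
R = A/P = 0.7616/2.480 = 0.3071 m
Q = (1/n)·A·R^(2/3)·S^(1/2) = (1/0.030) × 0.7616 × 0.3071^(2/3) × 0.00056^(1/2) = 0.2735 m³/s
V = Q/A = 0.2735/0.7616 = 0.3591 m/s

0.359 m/s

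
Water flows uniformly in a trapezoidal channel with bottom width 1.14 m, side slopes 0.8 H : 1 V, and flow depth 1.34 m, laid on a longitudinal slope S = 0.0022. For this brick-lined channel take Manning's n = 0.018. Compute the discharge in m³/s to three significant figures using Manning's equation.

A = (b + z·y)·y = (1.14 + 0.8×1.34)×1.34 = 2.964 m²
P = b + 2y√(1+z²) = 1.14 + 2×1.34×√(1+0.8²) = 4.572 m
R = A/P = 2.964/4.572 = 0.6483 m
Q = (1/n)·A·R^(2/3)·S^(1/2) = (1/0.018) × 2.964 × 0.6483^(2/3) × 0.0022^(1/2) = 5.786 m³/s

5.79 m³/s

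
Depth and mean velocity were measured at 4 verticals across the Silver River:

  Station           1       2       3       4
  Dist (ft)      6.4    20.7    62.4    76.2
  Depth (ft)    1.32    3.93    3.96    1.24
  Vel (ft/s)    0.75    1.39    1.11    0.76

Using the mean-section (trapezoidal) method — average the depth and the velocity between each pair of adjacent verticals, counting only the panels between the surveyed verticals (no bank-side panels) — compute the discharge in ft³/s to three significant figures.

279 ft³/s

Panel 1-2: Δb = 14.3 ft, d̄ = (1.32+3.93)/2 = 2.625, v̄ = (0.75+1.39)/2 = 1.07 → q = 14.3×2.625×1.07 = 40.17 ft³/s
Panel 2-3: Δb = 41.7 ft, d̄ = (3.93+3.96)/2 = 3.945, v̄ = (1.39+1.11)/2 = 1.25 → q = 41.7×3.945×1.25 = 205.6 ft³/s
Panel 3-4: Δb = 13.8 ft, d̄ = (3.96+1.24)/2 = 2.6, v̄ = (1.11+0.76)/2 = 0.935 → q = 13.8×2.6×0.935 = 33.55 ft³/s
Q = Σ q = 279.3 ft³/s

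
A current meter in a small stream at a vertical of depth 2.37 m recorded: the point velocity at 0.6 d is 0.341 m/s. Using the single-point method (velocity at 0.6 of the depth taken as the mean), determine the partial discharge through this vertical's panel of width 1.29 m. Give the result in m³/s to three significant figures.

v̄ = v₀.₆ = 0.341 m/s
q = v̄ × d × w = 0.3410 × 2.37 × 1.29 = 1.043 m³/s

1.04 m³/s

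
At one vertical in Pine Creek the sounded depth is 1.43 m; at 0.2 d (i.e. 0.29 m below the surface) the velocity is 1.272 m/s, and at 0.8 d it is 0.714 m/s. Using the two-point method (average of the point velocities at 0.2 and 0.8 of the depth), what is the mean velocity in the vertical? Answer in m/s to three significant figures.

v̄ = (1.272 + 0.714) / 2 = 0.9930 m/s

0.993 m/s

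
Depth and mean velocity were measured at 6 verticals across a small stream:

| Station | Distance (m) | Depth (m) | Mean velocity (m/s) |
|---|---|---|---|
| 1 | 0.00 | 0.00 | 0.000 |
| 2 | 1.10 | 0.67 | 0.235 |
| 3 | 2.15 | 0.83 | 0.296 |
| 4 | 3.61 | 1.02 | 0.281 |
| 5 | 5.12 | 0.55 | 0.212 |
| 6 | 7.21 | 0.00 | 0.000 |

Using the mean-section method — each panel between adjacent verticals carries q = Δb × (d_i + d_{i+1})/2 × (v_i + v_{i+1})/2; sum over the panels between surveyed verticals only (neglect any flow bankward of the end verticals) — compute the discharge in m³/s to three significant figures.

0.995 m³/s

Panel 1-2: Δb = 1.1 m, d̄ = (0.00+0.67)/2 = 0.335, v̄ = (0.000+0.235)/2 = 0.1175 → q = 1.1×0.335×0.1175 = 0.04330 m³/s
Panel 2-3: Δb = 1.05 m, d̄ = (0.67+0.83)/2 = 0.75, v̄ = (0.235+0.296)/2 = 0.2655 → q = 1.05×0.75×0.2655 = 0.2091 m³/s
Panel 3-4: Δb = 1.46 m, d̄ = (0.83+1.02)/2 = 0.925, v̄ = (0.296+0.281)/2 = 0.2885 → q = 1.46×0.925×0.2885 = 0.3896 m³/s
Panel 4-5: Δb = 1.51 m, d̄ = (1.02+0.55)/2 = 0.785, v̄ = (0.281+0.212)/2 = 0.2465 → q = 1.51×0.785×0.2465 = 0.2922 m³/s
Panel 5-6: Δb = 2.09 m, d̄ = (0.55+0.00)/2 = 0.275, v̄ = (0.212+0.000)/2 = 0.106 → q = 2.09×0.275×0.106 = 0.06092 m³/s
Q = Σ q = 0.9951 m³/s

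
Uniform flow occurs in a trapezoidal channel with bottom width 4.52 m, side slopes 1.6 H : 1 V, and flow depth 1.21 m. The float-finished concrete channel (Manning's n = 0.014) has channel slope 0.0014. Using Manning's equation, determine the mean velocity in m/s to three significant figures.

A = (b + z·y)·y = (4.52 + 1.6×1.21)×1.21 = 7.812 m²
P = b + 2y√(1+z²) = 4.52 + 2×1.21×√(1+1.6²) = 9.086 m
R = A/P = 7.812/9.086 = 0.8598 m
Q = (1/n)·A·R^(2/3)·S^(1/2) = (1/0.014) × 7.812 × 0.8598^(2/3) × 0.0014^(1/2) = 18.88 m³/s
V = Q/A = 18.88/7.812 = 2.416 m/s

2.42 m/s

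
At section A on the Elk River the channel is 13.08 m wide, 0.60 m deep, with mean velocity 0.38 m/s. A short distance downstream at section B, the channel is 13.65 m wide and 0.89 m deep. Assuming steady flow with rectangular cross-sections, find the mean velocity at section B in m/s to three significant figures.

Q = A₁V₁ = (13.08×0.60) × 0.38 = 2.982 m³/s
A₂ = 13.65 × 0.89 = 12.15 m²
V₂ = Q/A₂ = 2.982/12.15 = 0.2455 m/s

0.245 m/s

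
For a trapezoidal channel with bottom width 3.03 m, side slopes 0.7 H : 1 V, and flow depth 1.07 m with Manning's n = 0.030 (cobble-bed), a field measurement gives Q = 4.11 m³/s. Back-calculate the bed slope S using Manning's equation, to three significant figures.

0.00145

A = (b + z·y)·y = (3.03 + 0.7×1.07)×1.07 = 4.044 m²
P = b + 2y√(1+z²) = 3.03 + 2×1.07×√(1+0.7²) = 5.642 m
R = A/P = 4.044/5.642 = 0.7167 m
S = (Q·n / (1·A·R^(2/3)))² = (4.11×0.030 / (1×4.044×0.8008))² = 0.001450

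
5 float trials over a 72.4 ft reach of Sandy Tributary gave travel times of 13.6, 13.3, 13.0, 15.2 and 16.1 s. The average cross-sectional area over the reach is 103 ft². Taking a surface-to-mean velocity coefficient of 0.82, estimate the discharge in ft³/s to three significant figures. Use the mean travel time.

429 ft³/s

t̄ = (13.6 + 13.3 + 13.0 + 15.2 + 16.1) / 5 = 14.24 s
v_surface = L / t̄ = 72.4 / 14.24 = 5.084 ft/s
v_mean = 0.82 × 5.084 = 4.169 ft/s
Q = A × v_mean = 103 × 4.169 = 429.4 ft³/s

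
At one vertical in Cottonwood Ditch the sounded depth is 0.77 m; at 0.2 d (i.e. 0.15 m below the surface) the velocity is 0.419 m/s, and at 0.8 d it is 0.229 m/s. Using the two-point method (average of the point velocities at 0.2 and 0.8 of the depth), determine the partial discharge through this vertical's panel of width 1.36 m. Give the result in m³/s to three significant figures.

v̄ = (0.419 + 0.229) / 2 = 0.3240 m/s
q = v̄ × d × w = 0.3240 × 0.77 × 1.36 = 0.3393 m³/s

0.339 m³/s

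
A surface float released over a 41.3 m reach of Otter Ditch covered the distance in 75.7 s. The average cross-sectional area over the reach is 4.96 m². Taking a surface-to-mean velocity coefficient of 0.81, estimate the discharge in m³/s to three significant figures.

2.19 m³/s

v_surface = L / t̄ = 41.3 / 75.7 = 0.5456 m/s
v_mean = 0.81 × 0.5456 = 0.4419 m/s
Q = A × v_mean = 4.96 × 0.4419 = 2.192 m³/s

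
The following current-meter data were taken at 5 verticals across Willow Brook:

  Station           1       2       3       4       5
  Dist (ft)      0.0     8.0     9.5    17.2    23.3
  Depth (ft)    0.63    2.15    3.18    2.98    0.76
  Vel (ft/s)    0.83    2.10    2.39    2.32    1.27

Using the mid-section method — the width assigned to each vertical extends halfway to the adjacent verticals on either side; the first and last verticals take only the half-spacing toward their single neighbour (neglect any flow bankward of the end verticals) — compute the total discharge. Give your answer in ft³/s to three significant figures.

w_1 = (8.0 − 0.0)/2 = 4 ft; q_1 = 0.83 × 0.63 × 4 = 2.092 ft³/s
w_2 = (9.5 − 0.0)/2 = 4.75 ft; q_2 = 2.10 × 2.15 × 4.75 = 21.45 ft³/s
w_3 = (17.2 − 8.0)/2 = 4.6 ft; q_3 = 2.39 × 3.18 × 4.6 = 34.96 ft³/s
w_4 = (23.3 − 9.5)/2 = 6.9 ft; q_4 = 2.32 × 2.98 × 6.9 = 47.70 ft³/s
w_5 = (23.3 − 17.2)/2 = 3.05 ft; q_5 = 1.27 × 0.76 × 3.05 = 2.944 ft³/s
Q = Σ qᵢ = 109.1 ft³/s

109 ft³/s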